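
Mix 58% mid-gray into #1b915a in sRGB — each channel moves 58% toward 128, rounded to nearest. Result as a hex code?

#1b915a is rgb(27, 145, 90).
Lerp each channel 58% toward 128:
  R: 27 + 0.58×(128−27) = 27 + 58.58 = 85.58 → 86
  G: 145 − 9.86 = 135.14 → 135
  B: 90 + 0.58×(128−90) = 90 + 22.04 = 112.04 → 112
rgb(86, 135, 112) = #568770.

#568770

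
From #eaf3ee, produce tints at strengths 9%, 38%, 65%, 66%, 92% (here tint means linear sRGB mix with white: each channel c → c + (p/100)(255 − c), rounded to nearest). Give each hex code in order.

#eaf3ee is rgb(234, 243, 238).
9%: (234 + 1.89 = 235.89→236, 243 + 1.08 = 244.08→244, 238 + 1.53 = 239.53→240) → #ecf4f0
38%: (234 + 7.98 = 241.98→242, 243 + 4.56 = 247.56→248, 238 + 6.46 = 244.46→244) → #f2f8f4
65%: (234 + 13.65 = 247.65→248, 243 + 7.8 = 250.8→251, 238 + 11.05 = 249.05→249) → #f8fbf9
66%: (234 + 13.86 = 247.86→248, 243 + 7.92 = 250.92→251, 238 + 11.22 = 249.22→249) → #f8fbf9
92%: (234 + 19.32 = 253.32→253, 243 + 11.04 = 254.04→254, 238 + 15.64 = 253.64→254) → #fdfefe

#ecf4f0, #f2f8f4, #f8fbf9, #f8fbf9, #fdfefe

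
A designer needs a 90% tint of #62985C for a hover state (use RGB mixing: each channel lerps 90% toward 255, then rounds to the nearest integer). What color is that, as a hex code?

#62985C is rgb(98, 152, 92).
A 90% tint moves each channel 90% toward 255:
  R: 98 + 0.9×(255−98) = 98 + 141.3 = 239.3 → 239
  G: 152 + 0.9×(255−152) = 152 + 92.7 = 244.7 → 245
  B: 92 + 0.9×(255−92) = 92 + 146.7 = 238.7 → 239
rgb(239, 245, 239) = #EFF5EF.

#EFF5EF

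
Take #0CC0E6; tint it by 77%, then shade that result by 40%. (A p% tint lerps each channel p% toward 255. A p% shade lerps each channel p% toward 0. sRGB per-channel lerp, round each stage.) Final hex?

#0CC0E6 is rgb(12, 192, 230).
Per channel, c → c + 0.77(255 − c):
  R: 12 + 187.11 = 199.11 → 199
  G: 192 + 0.77×(255−192) = 192 + 48.51 = 240.51 → 241
  B: 230 + 19.25 = 249.25 → 249
After the tint: rgb(199, 241, 249) = #C7F1F9.
Per channel, c → c + 0.4(0 − c):
  R: 199 + 0.4×(0−199) = 199 − 79.6 = 119.4 → 119
  G: 241 − 96.4 = 144.6 → 145
  B: 249 + 0.4×(0−249) = 249 − 99.6 = 149.4 → 149
rgb(119, 145, 149) = #779195.

#779195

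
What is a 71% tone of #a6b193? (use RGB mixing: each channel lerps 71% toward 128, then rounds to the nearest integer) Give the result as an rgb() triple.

#a6b193 is rgb(166, 177, 147).
A 71% tone moves each channel 71% toward 128:
  R: 166 − 26.98 = 139.02 → 139
  G: 177 − 34.79 = 142.21 → 142
  B: 147 − 13.49 = 133.51 → 134

rgb(139, 142, 134)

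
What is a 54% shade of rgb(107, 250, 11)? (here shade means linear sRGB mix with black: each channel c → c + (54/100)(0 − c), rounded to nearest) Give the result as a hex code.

A 54% shade moves each channel 54% toward 0:
  R: 107 − 57.78 = 49.22 → 49
  G: 250 + 0.54×(0−250) = 250 − 135 = 115 → 115
  B: 11 − 5.94 = 5.06 → 5
rgb(49, 115, 5) = #317305.

#317305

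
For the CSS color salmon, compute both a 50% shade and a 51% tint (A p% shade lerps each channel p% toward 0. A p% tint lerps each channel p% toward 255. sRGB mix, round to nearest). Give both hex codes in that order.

CSS salmon is rgb(250, 128, 114).
50% shade:
  R: 250 + 0.5×(0−250) = 250 − 125 = 125 → 125
  G: 128 − 64 = 64 → 64
  B: 114 + 0.5×(0−114) = 114 − 57 = 57 → 57
  → #7D4039
51% tint:
  R: 250 + 2.55 = 252.55 → 253
  G: 128 + 64.77 = 192.77 → 193
  B: 114 + 0.51×(255−114) = 114 + 71.91 = 185.91 → 186
  → #FDC1BA

#7D4039, #FDC1BA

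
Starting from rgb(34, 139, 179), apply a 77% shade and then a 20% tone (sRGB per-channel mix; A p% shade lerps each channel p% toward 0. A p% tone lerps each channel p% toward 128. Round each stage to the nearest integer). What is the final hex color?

#20333A

Per channel, c → c + 0.77(0 − c):
  R: 34 + 0.77×(0−34) = 34 − 26.18 = 7.82 → 8
  G: 139 − 107.03 = 31.97 → 32
  B: 179 − 137.83 = 41.17 → 41
After the shade: rgb(8, 32, 41) = #082029.
Lerp each channel 20% toward 128:
  R: 8 + 24 = 32 → 32
  G: 32 + 0.2×(128−32) = 32 + 19.2 = 51.2 → 51
  B: 41 + 0.2×(128−41) = 41 + 17.4 = 58.4 → 58
rgb(32, 51, 58) = #20333A.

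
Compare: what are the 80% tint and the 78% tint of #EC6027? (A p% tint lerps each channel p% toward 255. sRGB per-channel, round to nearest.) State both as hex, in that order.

#EC6027 is rgb(236, 96, 39).
80% tint:
  R: 236 + 0.8×(255−236) = 236 + 15.2 = 251.2 → 251
  G: 96 + 0.8×(255−96) = 96 + 127.2 = 223.2 → 223
  B: 39 + 0.8×(255−39) = 39 + 172.8 = 211.8 → 212
  → #FBDFD4
78% tint:
  R: 236 + 14.82 = 250.82 → 251
  G: 96 + 0.78×(255−96) = 96 + 124.02 = 220.02 → 220
  B: 39 + 0.78×(255−39) = 39 + 168.48 = 207.48 → 207
  → #FBDCCF

#FBDFD4, #FBDCCF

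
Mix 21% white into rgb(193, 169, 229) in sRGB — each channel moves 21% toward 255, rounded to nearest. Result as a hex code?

A 21% tint moves each channel 21% toward 255:
  R: 193 + 0.21×(255−193) = 193 + 13.02 = 206.02 → 206
  G: 169 + 18.06 = 187.06 → 187
  B: 229 + 0.21×(255−229) = 229 + 5.46 = 234.46 → 234
rgb(206, 187, 234) = #CEBBEA.

#CEBBEA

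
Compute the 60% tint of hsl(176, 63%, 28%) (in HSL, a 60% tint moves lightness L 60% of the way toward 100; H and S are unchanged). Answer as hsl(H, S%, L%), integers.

L moves 60% from 28 toward 100: 28 + 43.2 = 71.2 → 71.
H and S are unchanged.

hsl(176, 63%, 71%)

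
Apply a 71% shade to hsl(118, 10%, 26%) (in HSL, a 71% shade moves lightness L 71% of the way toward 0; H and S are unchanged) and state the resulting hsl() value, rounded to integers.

L moves 71% from 26 toward 0: 26 − 18.46 = 7.54 → 8.
H and S are unchanged.

hsl(118, 10%, 8%)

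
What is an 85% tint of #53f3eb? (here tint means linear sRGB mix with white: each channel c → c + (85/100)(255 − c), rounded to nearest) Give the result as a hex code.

#e5fdfc

#53f3eb is rgb(83, 243, 235).
An 85% tint moves each channel 85% toward 255:
  R: 83 + 0.85×(255−83) = 83 + 146.2 = 229.2 → 229
  G: 243 + 0.85×(255−243) = 243 + 10.2 = 253.2 → 253
  B: 235 + 0.85×(255−235) = 235 + 17 = 252 → 252
rgb(229, 253, 252) = #e5fdfc.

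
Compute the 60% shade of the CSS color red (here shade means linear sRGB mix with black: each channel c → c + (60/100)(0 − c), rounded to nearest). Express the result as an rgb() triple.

CSS red is rgb(255, 0, 0).
Per channel, c → c + 0.6(0 − c):
  R: 255 − 153 = 102 → 102
  G: 0 + 0 = 0 → 0
  B: 0 + 0.6×(0−0) = 0 + 0 = 0 → 0

rgb(102, 0, 0)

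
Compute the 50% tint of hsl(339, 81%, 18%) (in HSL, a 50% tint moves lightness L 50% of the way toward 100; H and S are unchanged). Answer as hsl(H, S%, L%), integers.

hsl(339, 81%, 59%)

L moves 50% from 18 toward 100: 18 + 41 = 59 → 59.
H and S are unchanged.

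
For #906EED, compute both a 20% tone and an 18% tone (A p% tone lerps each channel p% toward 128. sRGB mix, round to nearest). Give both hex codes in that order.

#906EED is rgb(144, 110, 237).
20% tone:
  R: 144 − 3.2 = 140.8 → 141
  G: 110 + 0.2×(128−110) = 110 + 3.6 = 113.6 → 114
  B: 237 + 0.2×(128−237) = 237 − 21.8 = 215.2 → 215
  → #8D72D7
18% tone:
  R: 144 − 2.88 = 141.12 → 141
  G: 110 + 3.24 = 113.24 → 113
  B: 237 + 0.18×(128−237) = 237 − 19.62 = 217.38 → 217
  → #8D71D9

#8D72D7, #8D71D9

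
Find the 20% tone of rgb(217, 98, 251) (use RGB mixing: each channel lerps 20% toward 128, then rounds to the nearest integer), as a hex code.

Lerp each channel 20% toward 128:
  R: 217 − 17.8 = 199.2 → 199
  G: 98 + 0.2×(128−98) = 98 + 6 = 104 → 104
  B: 251 − 24.6 = 226.4 → 226
rgb(199, 104, 226) = #c768e2.

#c768e2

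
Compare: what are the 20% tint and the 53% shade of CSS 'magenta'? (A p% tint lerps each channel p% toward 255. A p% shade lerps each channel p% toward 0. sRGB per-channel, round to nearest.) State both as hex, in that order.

#ff33ff, #780078

CSS magenta is rgb(255, 0, 255).
20% tint:
  R: 255 + 0.2×(255−255) = 255 + 0 = 255 → 255
  G: 0 + 51 = 51 → 51
  B: 255 + 0 = 255 → 255
  → #ff33ff
53% shade:
  R: 255 + 0.53×(0−255) = 255 − 135.15 = 119.85 → 120
  G: 0 + 0 = 0 → 0
  B: 255 − 135.15 = 119.85 → 120
  → #780078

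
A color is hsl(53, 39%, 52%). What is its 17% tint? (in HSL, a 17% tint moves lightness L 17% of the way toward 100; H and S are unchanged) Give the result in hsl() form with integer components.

L moves 17% from 52 toward 100: 52 + 8.16 = 60.16 → 60.
H and S are unchanged.

hsl(53, 39%, 60%)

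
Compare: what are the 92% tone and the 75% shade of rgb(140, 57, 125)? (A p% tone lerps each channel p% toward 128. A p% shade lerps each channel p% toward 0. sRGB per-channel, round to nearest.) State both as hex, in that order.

92% tone:
  R: 140 + 0.92×(128−140) = 140 − 11.04 = 128.96 → 129
  G: 57 + 0.92×(128−57) = 57 + 65.32 = 122.32 → 122
  B: 125 + 0.92×(128−125) = 125 + 2.76 = 127.76 → 128
  → #817A80
75% shade:
  R: 140 + 0.75×(0−140) = 140 − 105 = 35 → 35
  G: 57 − 42.75 = 14.25 → 14
  B: 125 + 0.75×(0−125) = 125 − 93.75 = 31.25 → 31
  → #230E1F

#817A80, #230E1F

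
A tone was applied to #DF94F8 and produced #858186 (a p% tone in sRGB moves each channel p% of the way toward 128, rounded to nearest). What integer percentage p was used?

#DF94F8 is rgb(223, 148, 248); #858186 is rgb(133, 129, 134).
On the B channel (widest range): 134 ≈ 248 + (p/100)(128 − 248), so p ≈ 100×(134 − 248)/(128 − 248) = -11400/-120 = 95.00.
p = 95 reproduces all three channels after rounding.

95%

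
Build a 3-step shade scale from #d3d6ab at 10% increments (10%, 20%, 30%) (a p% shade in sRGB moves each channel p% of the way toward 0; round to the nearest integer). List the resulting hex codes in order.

#bec19a, #a9ab89, #949678

#d3d6ab is rgb(211, 214, 171).
10%: (211 − 21.1 = 189.9→190, 214 − 21.4 = 192.6→193, 171 − 17.1 = 153.9→154) → #bec19a
20%: (211 − 42.2 = 168.8→169, 214 − 42.8 = 171.2→171, 171 − 34.2 = 136.8→137) → #a9ab89
30%: (211 − 63.3 = 147.7→148, 214 − 64.2 = 149.8→150, 171 − 51.3 = 119.7→120) → #949678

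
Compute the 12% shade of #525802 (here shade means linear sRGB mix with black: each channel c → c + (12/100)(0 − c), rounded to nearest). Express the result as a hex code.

#525802 is rgb(82, 88, 2).
A 12% shade moves each channel 12% toward 0:
  R: 82 − 9.84 = 72.16 → 72
  G: 88 − 10.56 = 77.44 → 77
  B: 2 + 0.12×(0−2) = 2 − 0.24 = 1.76 → 2
rgb(72, 77, 2) = #484d02.

#484d02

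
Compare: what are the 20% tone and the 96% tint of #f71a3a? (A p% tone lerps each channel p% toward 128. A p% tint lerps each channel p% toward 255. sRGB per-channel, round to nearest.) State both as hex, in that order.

#f71a3a is rgb(247, 26, 58).
20% tone:
  R: 247 − 23.8 = 223.2 → 223
  G: 26 + 20.4 = 46.4 → 46
  B: 58 + 0.2×(128−58) = 58 + 14 = 72 → 72
  → #df2e48
96% tint:
  R: 247 + 0.96×(255−247) = 247 + 7.68 = 254.68 → 255
  G: 26 + 0.96×(255−26) = 26 + 219.84 = 245.84 → 246
  B: 58 + 0.96×(255−58) = 58 + 189.12 = 247.12 → 247
  → #fff6f7

#df2e48, #fff6f7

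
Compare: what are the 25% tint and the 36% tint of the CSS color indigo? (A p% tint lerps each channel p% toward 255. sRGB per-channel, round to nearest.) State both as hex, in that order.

#7840a1, #8c5caf

CSS indigo is rgb(75, 0, 130).
25% tint:
  R: 75 + 0.25×(255−75) = 75 + 45 = 120 → 120
  G: 0 + 0.25×(255−0) = 0 + 63.75 = 63.75 → 64
  B: 130 + 31.25 = 161.25 → 161
  → #7840a1
36% tint:
  R: 75 + 64.8 = 139.8 → 140
  G: 0 + 91.8 = 91.8 → 92
  B: 130 + 45 = 175 → 175
  → #8c5caf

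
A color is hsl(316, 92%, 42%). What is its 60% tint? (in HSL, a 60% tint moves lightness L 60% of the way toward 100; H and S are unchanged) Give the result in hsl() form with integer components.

hsl(316, 92%, 77%)

L moves 60% from 42 toward 100: 42 + 34.8 = 76.8 → 77.
H and S are unchanged.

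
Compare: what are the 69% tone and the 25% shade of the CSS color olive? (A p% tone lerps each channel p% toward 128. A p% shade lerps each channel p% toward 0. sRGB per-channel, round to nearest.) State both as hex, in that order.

CSS olive is rgb(128, 128, 0).
69% tone:
  R: 128 + 0.69×(128−128) = 128 + 0 = 128 → 128
  G: 128 + 0.69×(128−128) = 128 + 0 = 128 → 128
  B: 0 + 88.32 = 88.32 → 88
  → #808058
25% shade:
  R: 128 − 32 = 96 → 96
  G: 128 − 32 = 96 → 96
  B: 0 + 0 = 0 → 0
  → #606000

#808058, #606000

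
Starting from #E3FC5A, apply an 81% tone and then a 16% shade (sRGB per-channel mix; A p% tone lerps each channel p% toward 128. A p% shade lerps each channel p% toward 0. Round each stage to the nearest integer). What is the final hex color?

#7B8066

#E3FC5A is rgb(227, 252, 90).
Lerp each channel 81% toward 128:
  R: 227 − 80.19 = 146.81 → 147
  G: 252 − 100.44 = 151.56 → 152
  B: 90 + 0.81×(128−90) = 90 + 30.78 = 120.78 → 121
After the tone: rgb(147, 152, 121) = #939879.
Lerp each channel 16% toward 0:
  R: 147 + 0.16×(0−147) = 147 − 23.52 = 123.48 → 123
  G: 152 − 24.32 = 127.68 → 128
  B: 121 − 19.36 = 101.64 → 102
rgb(123, 128, 102) = #7B8066.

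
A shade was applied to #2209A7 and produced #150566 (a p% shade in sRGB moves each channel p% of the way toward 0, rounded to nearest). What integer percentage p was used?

39%

#2209A7 is rgb(34, 9, 167); #150566 is rgb(21, 5, 102).
On the B channel (widest range): 102 ≈ 167 + (p/100)(0 − 167), so p ≈ 100×(102 − 167)/(0 − 167) = -6500/-167 = 38.92.
p = 39 reproduces all three channels after rounding.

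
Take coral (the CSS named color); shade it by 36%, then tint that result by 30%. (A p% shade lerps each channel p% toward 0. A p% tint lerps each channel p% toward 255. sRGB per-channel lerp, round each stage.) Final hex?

#BF8570

CSS coral is rgb(255, 127, 80).
A 36% shade moves each channel 36% toward 0:
  R: 255 + 0.36×(0−255) = 255 − 91.8 = 163.2 → 163
  G: 127 − 45.72 = 81.28 → 81
  B: 80 + 0.36×(0−80) = 80 − 28.8 = 51.2 → 51
After the shade: rgb(163, 81, 51) = #A35133.
A 30% tint moves each channel 30% toward 255:
  R: 163 + 27.6 = 190.6 → 191
  G: 81 + 52.2 = 133.2 → 133
  B: 51 + 61.2 = 112.2 → 112
rgb(191, 133, 112) = #BF8570.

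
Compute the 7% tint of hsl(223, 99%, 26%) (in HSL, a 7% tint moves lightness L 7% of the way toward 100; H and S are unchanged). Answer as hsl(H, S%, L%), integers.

L moves 7% from 26 toward 100: 26 + 5.18 = 31.18 → 31.
H and S are unchanged.

hsl(223, 99%, 31%)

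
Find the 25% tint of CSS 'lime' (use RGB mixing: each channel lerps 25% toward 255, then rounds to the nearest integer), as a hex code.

#40FF40

CSS lime is rgb(0, 255, 0).
A 25% tint moves each channel 25% toward 255:
  R: 0 + 63.75 = 63.75 → 64
  G: 255 + 0 = 255 → 255
  B: 0 + 63.75 = 63.75 → 64
rgb(64, 255, 64) = #40FF40.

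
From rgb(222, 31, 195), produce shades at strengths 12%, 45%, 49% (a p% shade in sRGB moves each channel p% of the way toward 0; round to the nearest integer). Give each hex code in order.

#C31BAC, #7A116B, #711063

12%: (222 − 26.64 = 195.36→195, 31 − 3.72 = 27.28→27, 195 − 23.4 = 171.6→172) → #C31BAC
45%: (222 − 99.9 = 122.1→122, 31 − 13.95 = 17.05→17, 195 − 87.75 = 107.25→107) → #7A116B
49%: (222 − 108.78 = 113.22→113, 31 − 15.19 = 15.81→16, 195 − 95.55 = 99.45→99) → #711063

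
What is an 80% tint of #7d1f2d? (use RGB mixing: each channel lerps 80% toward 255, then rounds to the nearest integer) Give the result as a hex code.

#e5d2d5

#7d1f2d is rgb(125, 31, 45).
Lerp each channel 80% toward 255:
  R: 125 + 104 = 229 → 229
  G: 31 + 0.8×(255−31) = 31 + 179.2 = 210.2 → 210
  B: 45 + 0.8×(255−45) = 45 + 168 = 213 → 213
rgb(229, 210, 213) = #e5d2d5.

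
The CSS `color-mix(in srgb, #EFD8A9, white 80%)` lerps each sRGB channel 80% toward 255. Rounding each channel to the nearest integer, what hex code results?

#EFD8A9 is rgb(239, 216, 169).
Lerp each channel 80% toward 255:
  R: 239 + 12.8 = 251.8 → 252
  G: 216 + 31.2 = 247.2 → 247
  B: 169 + 68.8 = 237.8 → 238
rgb(252, 247, 238) = #FCF7EE.

#FCF7EE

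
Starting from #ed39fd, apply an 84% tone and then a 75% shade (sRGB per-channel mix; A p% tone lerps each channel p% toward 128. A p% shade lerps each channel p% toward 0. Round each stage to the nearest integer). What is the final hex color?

#241d25

#ed39fd is rgb(237, 57, 253).
Per channel, c → c + 0.84(128 − c):
  R: 237 + 0.84×(128−237) = 237 − 91.56 = 145.44 → 145
  G: 57 + 59.64 = 116.64 → 117
  B: 253 − 105 = 148 → 148
After the tone: rgb(145, 117, 148) = #917594.
Lerp each channel 75% toward 0:
  R: 145 + 0.75×(0−145) = 145 − 108.75 = 36.25 → 36
  G: 117 + 0.75×(0−117) = 117 − 87.75 = 29.25 → 29
  B: 148 − 111 = 37 → 37
rgb(36, 29, 37) = #241d25.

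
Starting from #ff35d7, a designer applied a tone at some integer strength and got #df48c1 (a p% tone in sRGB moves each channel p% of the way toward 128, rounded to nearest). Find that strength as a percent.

25%

#ff35d7 is rgb(255, 53, 215); #df48c1 is rgb(223, 72, 193).
On the R channel (widest range): 223 ≈ 255 + (p/100)(128 − 255), so p ≈ 100×(223 − 255)/(128 − 255) = -3200/-127 = 25.20.
p = 25 reproduces all three channels after rounding.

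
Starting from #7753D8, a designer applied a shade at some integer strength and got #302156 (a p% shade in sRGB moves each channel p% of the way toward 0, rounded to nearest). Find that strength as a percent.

60%

#7753D8 is rgb(119, 83, 216); #302156 is rgb(48, 33, 86).
On the B channel (widest range): 86 ≈ 216 + (p/100)(0 − 216), so p ≈ 100×(86 − 216)/(0 − 216) = -13000/-216 = 60.19.
p = 60 reproduces all three channels after rounding.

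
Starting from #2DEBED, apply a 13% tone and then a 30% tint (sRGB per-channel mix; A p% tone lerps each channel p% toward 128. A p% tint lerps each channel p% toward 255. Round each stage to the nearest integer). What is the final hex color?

#2DEBED is rgb(45, 235, 237).
Per channel, c → c + 0.13(128 − c):
  R: 45 + 0.13×(128−45) = 45 + 10.79 = 55.79 → 56
  G: 235 − 13.91 = 221.09 → 221
  B: 237 − 14.17 = 222.83 → 223
After the tone: rgb(56, 221, 223) = #38DDDF.
Lerp each channel 30% toward 255:
  R: 56 + 0.3×(255−56) = 56 + 59.7 = 115.7 → 116
  G: 221 + 0.3×(255−221) = 221 + 10.2 = 231.2 → 231
  B: 223 + 0.3×(255−223) = 223 + 9.6 = 232.6 → 233
rgb(116, 231, 233) = #74E7E9.

#74E7E9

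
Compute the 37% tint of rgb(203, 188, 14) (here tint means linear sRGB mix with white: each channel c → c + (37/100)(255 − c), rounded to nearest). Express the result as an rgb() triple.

rgb(222, 213, 103)

Lerp each channel 37% toward 255:
  R: 203 + 19.24 = 222.24 → 222
  G: 188 + 0.37×(255−188) = 188 + 24.79 = 212.79 → 213
  B: 14 + 0.37×(255−14) = 14 + 89.17 = 103.17 → 103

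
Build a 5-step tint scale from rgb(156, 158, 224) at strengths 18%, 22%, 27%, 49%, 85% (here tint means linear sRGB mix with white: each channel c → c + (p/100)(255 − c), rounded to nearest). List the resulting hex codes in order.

#aeafe6, #b2b3e7, #b7b8e8, #cdceef, #f0f0fa

18%: (156 + 17.82 = 173.82→174, 158 + 17.46 = 175.46→175, 224 + 5.58 = 229.58→230) → #aeafe6
22%: (156 + 21.78 = 177.78→178, 158 + 21.34 = 179.34→179, 224 + 6.82 = 230.82→231) → #b2b3e7
27%: (156 + 26.73 = 182.73→183, 158 + 26.19 = 184.19→184, 224 + 8.37 = 232.37→232) → #b7b8e8
49%: (156 + 48.51 = 204.51→205, 158 + 47.53 = 205.53→206, 224 + 15.19 = 239.19→239) → #cdceef
85%: (156 + 84.15 = 240.15→240, 158 + 82.45 = 240.45→240, 224 + 26.35 = 250.35→250) → #f0f0fa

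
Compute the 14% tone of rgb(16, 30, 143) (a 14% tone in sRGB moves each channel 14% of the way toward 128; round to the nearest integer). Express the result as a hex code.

Per channel, c → c + 0.14(128 − c):
  R: 16 + 15.68 = 31.68 → 32
  G: 30 + 0.14×(128−30) = 30 + 13.72 = 43.72 → 44
  B: 143 − 2.1 = 140.9 → 141
rgb(32, 44, 141) = #202C8D.

#202C8D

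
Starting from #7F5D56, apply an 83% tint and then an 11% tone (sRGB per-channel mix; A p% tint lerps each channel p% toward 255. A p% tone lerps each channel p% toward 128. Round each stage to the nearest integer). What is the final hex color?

#7F5D56 is rgb(127, 93, 86).
Lerp each channel 83% toward 255:
  R: 127 + 0.83×(255−127) = 127 + 106.24 = 233.24 → 233
  G: 93 + 0.83×(255−93) = 93 + 134.46 = 227.46 → 227
  B: 86 + 0.83×(255−86) = 86 + 140.27 = 226.27 → 226
After the tint: rgb(233, 227, 226) = #E9E3E2.
An 11% tone moves each channel 11% toward 128:
  R: 233 + 0.11×(128−233) = 233 − 11.55 = 221.45 → 221
  G: 227 + 0.11×(128−227) = 227 − 10.89 = 216.11 → 216
  B: 226 + 0.11×(128−226) = 226 − 10.78 = 215.22 → 215
rgb(221, 216, 215) = #DDD8D7.

#DDD8D7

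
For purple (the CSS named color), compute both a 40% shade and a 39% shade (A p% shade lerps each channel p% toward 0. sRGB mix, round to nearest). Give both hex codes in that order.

CSS purple is rgb(128, 0, 128).
40% shade:
  R: 128 + 0.4×(0−128) = 128 − 51.2 = 76.8 → 77
  G: 0 + 0 = 0 → 0
  B: 128 + 0.4×(0−128) = 128 − 51.2 = 76.8 → 77
  → #4D004D
39% shade:
  R: 128 + 0.39×(0−128) = 128 − 49.92 = 78.08 → 78
  G: 0 + 0.39×(0−0) = 0 + 0 = 0 → 0
  B: 128 + 0.39×(0−128) = 128 − 49.92 = 78.08 → 78
  → #4E004E

#4D004D, #4E004E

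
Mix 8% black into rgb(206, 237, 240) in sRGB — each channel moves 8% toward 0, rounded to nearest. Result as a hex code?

An 8% shade moves each channel 8% toward 0:
  R: 206 − 16.48 = 189.52 → 190
  G: 237 + 0.08×(0−237) = 237 − 18.96 = 218.04 → 218
  B: 240 − 19.2 = 220.8 → 221
rgb(190, 218, 221) = #BEDADD.

#BEDADD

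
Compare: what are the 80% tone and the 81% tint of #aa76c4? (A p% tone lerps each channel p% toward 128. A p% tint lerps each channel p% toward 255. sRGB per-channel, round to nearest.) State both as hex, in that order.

#aa76c4 is rgb(170, 118, 196).
80% tone:
  R: 170 − 33.6 = 136.4 → 136
  G: 118 + 0.8×(128−118) = 118 + 8 = 126 → 126
  B: 196 − 54.4 = 141.6 → 142
  → #887e8e
81% tint:
  R: 170 + 68.85 = 238.85 → 239
  G: 118 + 0.81×(255−118) = 118 + 110.97 = 228.97 → 229
  B: 196 + 0.81×(255−196) = 196 + 47.79 = 243.79 → 244
  → #efe5f4

#887e8e, #efe5f4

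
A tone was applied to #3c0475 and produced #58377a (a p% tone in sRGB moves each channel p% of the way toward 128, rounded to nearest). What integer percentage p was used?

41%

#3c0475 is rgb(60, 4, 117); #58377a is rgb(88, 55, 122).
On the G channel (widest range): 55 ≈ 4 + (p/100)(128 − 4), so p ≈ 100×(55 − 4)/(128 − 4) = 5100/124 = 41.13.
p = 41 reproduces all three channels after rounding.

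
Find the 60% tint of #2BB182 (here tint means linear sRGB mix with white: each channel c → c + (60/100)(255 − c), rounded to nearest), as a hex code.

#2BB182 is rgb(43, 177, 130).
Per channel, c → c + 0.6(255 − c):
  R: 43 + 127.2 = 170.2 → 170
  G: 177 + 46.8 = 223.8 → 224
  B: 130 + 75 = 205 → 205
rgb(170, 224, 205) = #AAE0CD.

#AAE0CD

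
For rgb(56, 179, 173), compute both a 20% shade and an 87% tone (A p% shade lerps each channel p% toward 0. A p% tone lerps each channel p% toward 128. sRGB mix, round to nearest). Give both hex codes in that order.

#2D8F8A, #778786

20% shade:
  R: 56 − 11.2 = 44.8 → 45
  G: 179 + 0.2×(0−179) = 179 − 35.8 = 143.2 → 143
  B: 173 + 0.2×(0−173) = 173 − 34.6 = 138.4 → 138
  → #2D8F8A
87% tone:
  R: 56 + 0.87×(128−56) = 56 + 62.64 = 118.64 → 119
  G: 179 + 0.87×(128−179) = 179 − 44.37 = 134.63 → 135
  B: 173 + 0.87×(128−173) = 173 − 39.15 = 133.85 → 134
  → #778786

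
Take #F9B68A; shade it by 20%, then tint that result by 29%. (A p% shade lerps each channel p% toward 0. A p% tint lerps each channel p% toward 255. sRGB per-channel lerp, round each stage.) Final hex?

#D7B298

#F9B68A is rgb(249, 182, 138).
Per channel, c → c + 0.2(0 − c):
  R: 249 − 49.8 = 199.2 → 199
  G: 182 + 0.2×(0−182) = 182 − 36.4 = 145.6 → 146
  B: 138 + 0.2×(0−138) = 138 − 27.6 = 110.4 → 110
After the shade: rgb(199, 146, 110) = #C7926E.
Lerp each channel 29% toward 255:
  R: 199 + 0.29×(255−199) = 199 + 16.24 = 215.24 → 215
  G: 146 + 0.29×(255−146) = 146 + 31.61 = 177.61 → 178
  B: 110 + 0.29×(255−110) = 110 + 42.05 = 152.05 → 152
rgb(215, 178, 152) = #D7B298.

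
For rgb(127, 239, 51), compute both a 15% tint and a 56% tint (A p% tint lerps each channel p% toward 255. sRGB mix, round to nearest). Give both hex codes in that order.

#92f152, #c7f8a5

15% tint:
  R: 127 + 19.2 = 146.2 → 146
  G: 239 + 0.15×(255−239) = 239 + 2.4 = 241.4 → 241
  B: 51 + 0.15×(255−51) = 51 + 30.6 = 81.6 → 82
  → #92f152
56% tint:
  R: 127 + 71.68 = 198.68 → 199
  G: 239 + 0.56×(255−239) = 239 + 8.96 = 247.96 → 248
  B: 51 + 114.24 = 165.24 → 165
  → #c7f8a5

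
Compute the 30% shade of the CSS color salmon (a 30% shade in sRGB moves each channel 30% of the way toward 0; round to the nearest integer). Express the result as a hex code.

#af5a50

CSS salmon is rgb(250, 128, 114).
A 30% shade moves each channel 30% toward 0:
  R: 250 + 0.3×(0−250) = 250 − 75 = 175 → 175
  G: 128 + 0.3×(0−128) = 128 − 38.4 = 89.6 → 90
  B: 114 + 0.3×(0−114) = 114 − 34.2 = 79.8 → 80
rgb(175, 90, 80) = #af5a50.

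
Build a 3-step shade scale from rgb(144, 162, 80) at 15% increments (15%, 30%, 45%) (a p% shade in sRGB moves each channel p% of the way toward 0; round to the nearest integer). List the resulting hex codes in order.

#7A8A44, #657138, #4F592C

15%: (144 − 21.6 = 122.4→122, 162 − 24.3 = 137.7→138, 80 − 12 = 68→68) → #7A8A44
30%: (144 − 43.2 = 100.8→101, 162 − 48.6 = 113.4→113, 80 − 24 = 56→56) → #657138
45%: (144 − 64.8 = 79.2→79, 162 − 72.9 = 89.1→89, 80 − 36 = 44→44) → #4F592C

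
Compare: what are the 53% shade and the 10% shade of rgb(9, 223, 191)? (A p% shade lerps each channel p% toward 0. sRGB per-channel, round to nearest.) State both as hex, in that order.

53% shade:
  R: 9 + 0.53×(0−9) = 9 − 4.77 = 4.23 → 4
  G: 223 + 0.53×(0−223) = 223 − 118.19 = 104.81 → 105
  B: 191 + 0.53×(0−191) = 191 − 101.23 = 89.77 → 90
  → #04695a
10% shade:
  R: 9 + 0.1×(0−9) = 9 − 0.9 = 8.1 → 8
  G: 223 + 0.1×(0−223) = 223 − 22.3 = 200.7 → 201
  B: 191 − 19.1 = 171.9 → 172
  → #08c9ac

#04695a, #08c9ac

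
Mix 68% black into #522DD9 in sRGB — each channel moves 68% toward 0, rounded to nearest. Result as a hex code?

#1A0E45

#522DD9 is rgb(82, 45, 217).
A 68% shade moves each channel 68% toward 0:
  R: 82 + 0.68×(0−82) = 82 − 55.76 = 26.24 → 26
  G: 45 − 30.6 = 14.4 → 14
  B: 217 + 0.68×(0−217) = 217 − 147.56 = 69.44 → 69
rgb(26, 14, 69) = #1A0E45.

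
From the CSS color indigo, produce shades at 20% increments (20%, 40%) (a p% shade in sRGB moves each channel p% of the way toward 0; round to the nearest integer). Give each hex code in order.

#3c0068, #2d004e

CSS indigo is rgb(75, 0, 130).
20%: (75 − 15 = 60→60, 0→0, 130 − 26 = 104→104) → #3c0068
40%: (75 − 30 = 45→45, 0→0, 130 − 52 = 78→78) → #2d004e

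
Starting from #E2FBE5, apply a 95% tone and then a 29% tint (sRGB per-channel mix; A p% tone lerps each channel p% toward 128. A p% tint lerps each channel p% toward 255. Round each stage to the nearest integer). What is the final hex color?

#A8A9A8

#E2FBE5 is rgb(226, 251, 229).
A 95% tone moves each channel 95% toward 128:
  R: 226 − 93.1 = 132.9 → 133
  G: 251 + 0.95×(128−251) = 251 − 116.85 = 134.15 → 134
  B: 229 − 95.95 = 133.05 → 133
After the tone: rgb(133, 134, 133) = #858685.
Lerp each channel 29% toward 255:
  R: 133 + 35.38 = 168.38 → 168
  G: 134 + 0.29×(255−134) = 134 + 35.09 = 169.09 → 169
  B: 133 + 0.29×(255−133) = 133 + 35.38 = 168.38 → 168
rgb(168, 169, 168) = #A8A9A8.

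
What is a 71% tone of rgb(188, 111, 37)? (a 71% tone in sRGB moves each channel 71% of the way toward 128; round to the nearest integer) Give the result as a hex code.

Per channel, c → c + 0.71(128 − c):
  R: 188 − 42.6 = 145.4 → 145
  G: 111 + 12.07 = 123.07 → 123
  B: 37 + 0.71×(128−37) = 37 + 64.61 = 101.61 → 102
rgb(145, 123, 102) = #917B66.

#917B66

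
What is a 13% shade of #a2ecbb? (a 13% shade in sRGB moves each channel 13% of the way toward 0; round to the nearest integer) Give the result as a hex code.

#a2ecbb is rgb(162, 236, 187).
Lerp each channel 13% toward 0:
  R: 162 + 0.13×(0−162) = 162 − 21.06 = 140.94 → 141
  G: 236 + 0.13×(0−236) = 236 − 30.68 = 205.32 → 205
  B: 187 − 24.31 = 162.69 → 163
rgb(141, 205, 163) = #8dcda3.

#8dcda3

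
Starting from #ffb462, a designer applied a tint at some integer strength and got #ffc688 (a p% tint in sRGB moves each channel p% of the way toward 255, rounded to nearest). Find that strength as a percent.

#ffb462 is rgb(255, 180, 98); #ffc688 is rgb(255, 198, 136).
On the B channel (widest range): 136 ≈ 98 + (p/100)(255 − 98), so p ≈ 100×(136 − 98)/(255 − 98) = 3800/157 = 24.20.
p = 24 reproduces all three channels after rounding.

24%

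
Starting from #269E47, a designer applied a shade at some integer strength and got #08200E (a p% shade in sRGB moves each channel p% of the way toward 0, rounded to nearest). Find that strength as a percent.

#269E47 is rgb(38, 158, 71); #08200E is rgb(8, 32, 14).
On the G channel (widest range): 32 ≈ 158 + (p/100)(0 − 158), so p ≈ 100×(32 − 158)/(0 − 158) = -12600/-158 = 79.75.
p = 80 reproduces all three channels after rounding.

80%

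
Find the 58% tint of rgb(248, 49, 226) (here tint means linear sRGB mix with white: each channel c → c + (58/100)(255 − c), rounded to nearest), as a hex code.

A 58% tint moves each channel 58% toward 255:
  R: 248 + 0.58×(255−248) = 248 + 4.06 = 252.06 → 252
  G: 49 + 0.58×(255−49) = 49 + 119.48 = 168.48 → 168
  B: 226 + 0.58×(255−226) = 226 + 16.82 = 242.82 → 243
rgb(252, 168, 243) = #FCA8F3.

#FCA8F3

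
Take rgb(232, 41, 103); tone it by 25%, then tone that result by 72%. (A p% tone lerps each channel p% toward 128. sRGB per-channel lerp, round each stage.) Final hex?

A 25% tone moves each channel 25% toward 128:
  R: 232 + 0.25×(128−232) = 232 − 26 = 206 → 206
  G: 41 + 21.75 = 62.75 → 63
  B: 103 + 0.25×(128−103) = 103 + 6.25 = 109.25 → 109
After the tone: rgb(206, 63, 109) = #ce3f6d.
Per channel, c → c + 0.72(128 − c):
  R: 206 + 0.72×(128−206) = 206 − 56.16 = 149.84 → 150
  G: 63 + 0.72×(128−63) = 63 + 46.8 = 109.8 → 110
  B: 109 + 13.68 = 122.68 → 123
rgb(150, 110, 123) = #966e7b.

#966e7b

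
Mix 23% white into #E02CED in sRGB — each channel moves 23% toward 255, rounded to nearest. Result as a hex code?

#E02CED is rgb(224, 44, 237).
Per channel, c → c + 0.23(255 − c):
  R: 224 + 7.13 = 231.13 → 231
  G: 44 + 48.53 = 92.53 → 93
  B: 237 + 0.23×(255−237) = 237 + 4.14 = 241.14 → 241
rgb(231, 93, 241) = #E75DF1.

#E75DF1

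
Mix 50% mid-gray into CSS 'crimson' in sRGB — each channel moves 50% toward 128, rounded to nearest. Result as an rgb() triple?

rgb(174, 74, 94)

CSS crimson is rgb(220, 20, 60).
A 50% tone moves each channel 50% toward 128:
  R: 220 + 0.5×(128−220) = 220 − 46 = 174 → 174
  G: 20 + 54 = 74 → 74
  B: 60 + 0.5×(128−60) = 60 + 34 = 94 → 94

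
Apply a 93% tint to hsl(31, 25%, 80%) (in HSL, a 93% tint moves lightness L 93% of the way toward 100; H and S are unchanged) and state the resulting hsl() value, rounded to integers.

L moves 93% from 80 toward 100: 80 + 18.6 = 98.6 → 99.
H and S are unchanged.

hsl(31, 25%, 99%)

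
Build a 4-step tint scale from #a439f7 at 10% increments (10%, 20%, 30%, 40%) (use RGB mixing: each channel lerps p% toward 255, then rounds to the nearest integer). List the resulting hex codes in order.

#ad4df8, #b661f9, #bf74f9, #c888fa

#a439f7 is rgb(164, 57, 247).
10%: (164 + 9.1 = 173.1→173, 57 + 19.8 = 76.8→77, 247 + 0.8 = 247.8→248) → #ad4df8
20%: (164 + 18.2 = 182.2→182, 57 + 39.6 = 96.6→97, 247 + 1.6 = 248.6→249) → #b661f9
30%: (164 + 27.3 = 191.3→191, 57 + 59.4 = 116.4→116, 247 + 2.4 = 249.4→249) → #bf74f9
40%: (164 + 36.4 = 200.4→200, 57 + 79.2 = 136.2→136, 247 + 3.2 = 250.2→250) → #c888fa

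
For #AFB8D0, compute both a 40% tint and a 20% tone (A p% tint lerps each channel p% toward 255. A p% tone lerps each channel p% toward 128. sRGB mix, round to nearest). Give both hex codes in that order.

#CFD4E3, #A6ADC0

#AFB8D0 is rgb(175, 184, 208).
40% tint:
  R: 175 + 0.4×(255−175) = 175 + 32 = 207 → 207
  G: 184 + 0.4×(255−184) = 184 + 28.4 = 212.4 → 212
  B: 208 + 0.4×(255−208) = 208 + 18.8 = 226.8 → 227
  → #CFD4E3
20% tone:
  R: 175 − 9.4 = 165.6 → 166
  G: 184 − 11.2 = 172.8 → 173
  B: 208 − 16 = 192 → 192
  → #A6ADC0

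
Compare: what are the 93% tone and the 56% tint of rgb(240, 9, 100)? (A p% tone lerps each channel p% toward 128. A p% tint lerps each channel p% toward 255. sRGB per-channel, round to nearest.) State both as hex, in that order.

#88787E, #F893BB

93% tone:
  R: 240 + 0.93×(128−240) = 240 − 104.16 = 135.84 → 136
  G: 9 + 0.93×(128−9) = 9 + 110.67 = 119.67 → 120
  B: 100 + 0.93×(128−100) = 100 + 26.04 = 126.04 → 126
  → #88787E
56% tint:
  R: 240 + 0.56×(255−240) = 240 + 8.4 = 248.4 → 248
  G: 9 + 0.56×(255−9) = 9 + 137.76 = 146.76 → 147
  B: 100 + 0.56×(255−100) = 100 + 86.8 = 186.8 → 187
  → #F893BB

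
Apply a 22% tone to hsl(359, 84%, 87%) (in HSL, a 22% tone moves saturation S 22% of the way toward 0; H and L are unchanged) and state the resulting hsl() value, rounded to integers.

S moves 22% from 84 toward 0: 84 − 18.48 = 65.52 → 66.
H and L are unchanged.

hsl(359, 66%, 87%)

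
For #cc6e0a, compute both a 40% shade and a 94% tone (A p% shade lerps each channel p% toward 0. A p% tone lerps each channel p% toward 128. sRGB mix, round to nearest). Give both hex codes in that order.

#7a4206, #857f79

#cc6e0a is rgb(204, 110, 10).
40% shade:
  R: 204 + 0.4×(0−204) = 204 − 81.6 = 122.4 → 122
  G: 110 − 44 = 66 → 66
  B: 10 + 0.4×(0−10) = 10 − 4 = 6 → 6
  → #7a4206
94% tone:
  R: 204 + 0.94×(128−204) = 204 − 71.44 = 132.56 → 133
  G: 110 + 0.94×(128−110) = 110 + 16.92 = 126.92 → 127
  B: 10 + 110.92 = 120.92 → 121
  → #857f79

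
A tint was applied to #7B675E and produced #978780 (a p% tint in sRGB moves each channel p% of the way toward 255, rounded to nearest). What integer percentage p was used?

21%

#7B675E is rgb(123, 103, 94); #978780 is rgb(151, 135, 128).
On the B channel (widest range): 128 ≈ 94 + (p/100)(255 − 94), so p ≈ 100×(128 − 94)/(255 − 94) = 3400/161 = 21.12.
p = 21 reproduces all three channels after rounding.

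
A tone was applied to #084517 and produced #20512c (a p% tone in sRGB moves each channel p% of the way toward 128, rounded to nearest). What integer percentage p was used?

#084517 is rgb(8, 69, 23); #20512c is rgb(32, 81, 44).
On the R channel (widest range): 32 ≈ 8 + (p/100)(128 − 8), so p ≈ 100×(32 − 8)/(128 − 8) = 2400/120 = 20.00.
p = 20 reproduces all three channels after rounding.

20%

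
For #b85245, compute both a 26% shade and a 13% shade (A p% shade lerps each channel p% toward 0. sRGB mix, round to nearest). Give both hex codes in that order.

#883d33, #a0473c

#b85245 is rgb(184, 82, 69).
26% shade:
  R: 184 − 47.84 = 136.16 → 136
  G: 82 + 0.26×(0−82) = 82 − 21.32 = 60.68 → 61
  B: 69 + 0.26×(0−69) = 69 − 17.94 = 51.06 → 51
  → #883d33
13% shade:
  R: 184 + 0.13×(0−184) = 184 − 23.92 = 160.08 → 160
  G: 82 + 0.13×(0−82) = 82 − 10.66 = 71.34 → 71
  B: 69 + 0.13×(0−69) = 69 − 8.97 = 60.03 → 60
  → #a0473c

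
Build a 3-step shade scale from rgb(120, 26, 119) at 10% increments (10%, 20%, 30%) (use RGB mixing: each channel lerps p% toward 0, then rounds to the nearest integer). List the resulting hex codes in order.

#6c176b, #60155f, #541253

10%: (120 − 12 = 108→108, 26 − 2.6 = 23.4→23, 119 − 11.9 = 107.1→107) → #6c176b
20%: (120 − 24 = 96→96, 26 − 5.2 = 20.8→21, 119 − 23.8 = 95.2→95) → #60155f
30%: (120 − 36 = 84→84, 26 − 7.8 = 18.2→18, 119 − 35.7 = 83.3→83) → #541253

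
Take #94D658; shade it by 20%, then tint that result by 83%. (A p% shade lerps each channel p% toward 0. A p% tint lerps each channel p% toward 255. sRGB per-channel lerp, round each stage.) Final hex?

#E8F1E0

#94D658 is rgb(148, 214, 88).
Per channel, c → c + 0.2(0 − c):
  R: 148 + 0.2×(0−148) = 148 − 29.6 = 118.4 → 118
  G: 214 + 0.2×(0−214) = 214 − 42.8 = 171.2 → 171
  B: 88 + 0.2×(0−88) = 88 − 17.6 = 70.4 → 70
After the shade: rgb(118, 171, 70) = #76AB46.
Per channel, c → c + 0.83(255 − c):
  R: 118 + 113.71 = 231.71 → 232
  G: 171 + 69.72 = 240.72 → 241
  B: 70 + 0.83×(255−70) = 70 + 153.55 = 223.55 → 224
rgb(232, 241, 224) = #E8F1E0.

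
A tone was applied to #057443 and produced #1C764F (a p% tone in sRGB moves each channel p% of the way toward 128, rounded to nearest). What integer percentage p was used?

#057443 is rgb(5, 116, 67); #1C764F is rgb(28, 118, 79).
On the R channel (widest range): 28 ≈ 5 + (p/100)(128 − 5), so p ≈ 100×(28 − 5)/(128 − 5) = 2300/123 = 18.70.
p = 19 reproduces all three channels after rounding.

19%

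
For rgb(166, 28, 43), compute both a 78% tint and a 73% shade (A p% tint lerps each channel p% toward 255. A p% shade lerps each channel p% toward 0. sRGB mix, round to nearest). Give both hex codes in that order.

78% tint:
  R: 166 + 69.42 = 235.42 → 235
  G: 28 + 0.78×(255−28) = 28 + 177.06 = 205.06 → 205
  B: 43 + 0.78×(255−43) = 43 + 165.36 = 208.36 → 208
  → #EBCDD0
73% shade:
  R: 166 + 0.73×(0−166) = 166 − 121.18 = 44.82 → 45
  G: 28 + 0.73×(0−28) = 28 − 20.44 = 7.56 → 8
  B: 43 + 0.73×(0−43) = 43 − 31.39 = 11.61 → 12
  → #2D080C

#EBCDD0, #2D080C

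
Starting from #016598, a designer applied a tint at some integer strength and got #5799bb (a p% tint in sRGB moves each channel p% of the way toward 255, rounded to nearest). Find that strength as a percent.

34%

#016598 is rgb(1, 101, 152); #5799bb is rgb(87, 153, 187).
On the R channel (widest range): 87 ≈ 1 + (p/100)(255 − 1), so p ≈ 100×(87 − 1)/(255 − 1) = 8600/254 = 33.86.
p = 34 reproduces all three channels after rounding.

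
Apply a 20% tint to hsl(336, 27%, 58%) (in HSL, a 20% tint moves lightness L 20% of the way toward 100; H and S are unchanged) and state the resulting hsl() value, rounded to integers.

L moves 20% from 58 toward 100: 58 + 8.4 = 66.4 → 66.
H and S are unchanged.

hsl(336, 27%, 66%)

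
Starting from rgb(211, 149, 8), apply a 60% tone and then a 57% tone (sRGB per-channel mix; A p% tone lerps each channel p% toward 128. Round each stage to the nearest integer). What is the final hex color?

A 60% tone moves each channel 60% toward 128:
  R: 211 − 49.8 = 161.2 → 161
  G: 149 − 12.6 = 136.4 → 136
  B: 8 + 0.6×(128−8) = 8 + 72 = 80 → 80
After the tone: rgb(161, 136, 80) = #a18850.
A 57% tone moves each channel 57% toward 128:
  R: 161 − 18.81 = 142.19 → 142
  G: 136 + 0.57×(128−136) = 136 − 4.56 = 131.44 → 131
  B: 80 + 0.57×(128−80) = 80 + 27.36 = 107.36 → 107
rgb(142, 131, 107) = #8e836b.

#8e836b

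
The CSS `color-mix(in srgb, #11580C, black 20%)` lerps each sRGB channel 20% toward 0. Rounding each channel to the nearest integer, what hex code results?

#0E460A

#11580C is rgb(17, 88, 12).
A 20% shade moves each channel 20% toward 0:
  R: 17 + 0.2×(0−17) = 17 − 3.4 = 13.6 → 14
  G: 88 + 0.2×(0−88) = 88 − 17.6 = 70.4 → 70
  B: 12 − 2.4 = 9.6 → 10
rgb(14, 70, 10) = #0E460A.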